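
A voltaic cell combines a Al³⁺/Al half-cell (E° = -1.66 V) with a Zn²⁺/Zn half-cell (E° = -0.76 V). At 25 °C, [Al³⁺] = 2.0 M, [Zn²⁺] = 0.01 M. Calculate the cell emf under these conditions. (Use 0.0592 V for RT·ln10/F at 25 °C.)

The Zn²⁺/Zn couple has the higher reduction potential and acts as the cathode, so E°_cell = -0.76 − (-1.66) = 0.90 V.
Balancing electrons gives n = 6; the reaction quotient is Q = [Al³⁺]^2/[Zn²⁺]^3 = 4 × 10^6.
At 25 °C, E = E° − (0.0592/n) log Q = 0.90 − (0.0592/6)(6.602) = 0.900 − 0.065 = 0.835 V.

0.835 V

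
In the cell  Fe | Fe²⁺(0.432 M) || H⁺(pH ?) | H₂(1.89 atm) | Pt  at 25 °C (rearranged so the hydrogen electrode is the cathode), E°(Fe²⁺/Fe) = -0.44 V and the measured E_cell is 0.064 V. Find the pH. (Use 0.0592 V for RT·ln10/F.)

E°_cell = 0.44 V and n = 2.
log Q = n(E° − E)/0.0592 = 2×(0.44 − 0.064)/0.0592 = 12.703.
With Q = [Fe²⁺]·P(H₂) / [H⁺]^2, solving for [H⁺] gives log[H⁺] = -6.395, so pH = 6.40.

pH = 6.40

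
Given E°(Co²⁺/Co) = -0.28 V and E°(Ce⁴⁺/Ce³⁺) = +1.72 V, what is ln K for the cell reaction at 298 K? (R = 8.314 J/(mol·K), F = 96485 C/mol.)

E°_cell = +1.72 − (-0.28) = 2.00 V, with n = 2 electrons transferred.
At equilibrium E = 0, so the Nernst equation gives ln K = nFE°/RT = (2)(96485)(2.00)/((8.314)(298)) = 155.77.

ln K = 155.8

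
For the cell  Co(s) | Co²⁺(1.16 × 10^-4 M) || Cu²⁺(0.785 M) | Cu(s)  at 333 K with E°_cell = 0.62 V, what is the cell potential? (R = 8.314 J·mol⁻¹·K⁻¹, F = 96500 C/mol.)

Balancing electrons gives n = 2; the reaction quotient is Q = [Co²⁺]/[Cu²⁺] = 1.48 × 10^-4.
E = E° − (RT/nF) ln Q = 0.62 − (8.314×333)/(2×96500) × (-8.820) = 0.620 + 0.127 = 0.747 V.

0.747 V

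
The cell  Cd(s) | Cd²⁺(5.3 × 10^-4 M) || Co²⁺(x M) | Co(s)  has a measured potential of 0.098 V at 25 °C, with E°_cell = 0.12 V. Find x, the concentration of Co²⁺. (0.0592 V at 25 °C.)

9.6 × 10^-5 M

From the Nernst equation, log Q = n(E° − E)/0.0592 = 2(0.12 − 0.098)/0.0592 = 0.743, so Q = 5.54.
With Q = [Cd²⁺]/[Co²⁺] and the known concentrations, [Co²⁺] in the denominator gives [Co²⁺] = 9.6 × 10^-5 M.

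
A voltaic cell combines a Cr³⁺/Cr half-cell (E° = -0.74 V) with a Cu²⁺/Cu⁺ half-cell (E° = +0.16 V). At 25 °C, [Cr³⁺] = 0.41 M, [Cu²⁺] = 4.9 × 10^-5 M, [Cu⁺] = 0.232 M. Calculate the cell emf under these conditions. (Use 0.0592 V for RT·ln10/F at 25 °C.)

The Cu²⁺/Cu⁺ couple has the higher reduction potential and acts as the cathode, so E°_cell = +0.16 − (-0.74) = 0.90 V.
Balancing electrons gives n = 3; the reaction quotient is Q = [Cr³⁺]·[Cu⁺]^3/[Cu²⁺]^3 = 4.35 × 10^10.
At 25 °C, E = E° − (0.0592/n) log Q = 0.90 − (0.0592/3)(10.639) = 0.900 − 0.210 = 0.690 V.

0.690 V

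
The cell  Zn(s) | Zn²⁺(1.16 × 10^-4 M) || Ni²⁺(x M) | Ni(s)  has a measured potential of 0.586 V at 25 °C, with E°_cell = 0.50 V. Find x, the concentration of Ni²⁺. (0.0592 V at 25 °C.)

From the Nernst equation, log Q = n(E° − E)/0.0592 = 2(0.50 − 0.586)/0.0592 = -2.905, so Q = 0.00124.
With Q = [Zn²⁺]/[Ni²⁺] and the known concentrations, [Ni²⁺] in the denominator gives [Ni²⁺] = 0.093 M.

0.093 M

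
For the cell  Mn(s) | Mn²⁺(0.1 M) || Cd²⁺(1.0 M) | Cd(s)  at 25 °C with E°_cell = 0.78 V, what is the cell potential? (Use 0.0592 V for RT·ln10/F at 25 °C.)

0.810 V

Balancing electrons gives n = 2; the reaction quotient is Q = [Mn²⁺]/[Cd²⁺] = 0.100.
At 25 °C, E = E° − (0.0592/n) log Q = 0.78 − (0.0592/2)(-1.000) = 0.780 + 0.030 = 0.810 V.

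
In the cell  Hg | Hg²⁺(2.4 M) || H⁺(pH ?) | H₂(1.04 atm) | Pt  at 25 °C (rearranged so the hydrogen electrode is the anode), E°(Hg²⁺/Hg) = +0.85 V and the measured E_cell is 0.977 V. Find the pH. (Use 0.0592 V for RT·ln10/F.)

E°_cell = 0.85 V and n = 2.
log Q = n(E° − E)/0.0592 = 2×(0.85 − 0.977)/0.0592 = -4.291.
With Q = [H⁺]^2 / ([Hg²⁺]·P(H₂)), solving for [H⁺] gives log[H⁺] = -1.947, so pH = 1.95.

pH = 1.95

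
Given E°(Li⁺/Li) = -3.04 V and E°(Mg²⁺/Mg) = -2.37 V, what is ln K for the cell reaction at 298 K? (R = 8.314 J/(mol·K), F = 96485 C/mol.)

E°_cell = -2.37 − (-3.04) = 0.67 V, with n = 2 electrons transferred.
At equilibrium E = 0, so the Nernst equation gives ln K = nFE°/RT = (2)(96485)(0.67)/((8.314)(298)) = 52.18.

ln K = 52.2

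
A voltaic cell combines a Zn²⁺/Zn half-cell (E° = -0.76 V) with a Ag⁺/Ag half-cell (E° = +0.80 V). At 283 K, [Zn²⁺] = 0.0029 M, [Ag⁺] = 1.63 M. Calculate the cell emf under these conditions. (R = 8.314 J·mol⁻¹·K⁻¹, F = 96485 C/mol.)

1.64 V

The Ag⁺/Ag couple has the higher reduction potential and acts as the cathode, so E°_cell = +0.80 − (-0.76) = 1.56 V.
Balancing electrons gives n = 2; the reaction quotient is Q = [Zn²⁺]/[Ag⁺]^2 = 0.00109.
E = E° − (RT/nF) ln Q = 1.56 − (8.314×283)/(2×96485) × (-6.820) = 1.560 + 0.083 = 1.643 V.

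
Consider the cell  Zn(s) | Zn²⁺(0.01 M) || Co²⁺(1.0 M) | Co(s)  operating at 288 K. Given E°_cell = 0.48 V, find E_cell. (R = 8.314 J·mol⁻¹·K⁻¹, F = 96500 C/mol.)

Balancing electrons gives n = 2; the reaction quotient is Q = [Zn²⁺]/[Co²⁺] = 0.0100.
E = E° − (RT/nF) ln Q = 0.48 − (8.314×288)/(2×96500) × (-4.605) = 0.480 + 0.057 = 0.537 V.

0.537 V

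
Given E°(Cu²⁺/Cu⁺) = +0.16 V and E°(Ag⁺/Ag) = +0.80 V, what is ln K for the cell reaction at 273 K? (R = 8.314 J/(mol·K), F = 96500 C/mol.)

E°_cell = +0.80 − (+0.16) = 0.64 V, with n = 1 electron transferred.
At equilibrium E = 0, so the Nernst equation gives ln K = nFE°/RT = (1)(96500)(0.64)/((8.314)(273)) = 27.21.

ln K = 27.2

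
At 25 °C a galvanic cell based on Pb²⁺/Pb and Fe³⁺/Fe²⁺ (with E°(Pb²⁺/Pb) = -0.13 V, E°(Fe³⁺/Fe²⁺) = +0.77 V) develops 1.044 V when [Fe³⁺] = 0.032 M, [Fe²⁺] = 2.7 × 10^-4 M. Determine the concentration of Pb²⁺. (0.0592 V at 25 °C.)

0.19 M

From the Nernst equation, log Q = n(E° − E)/0.0592 = 2(0.90 − 1.044)/0.0592 = -4.865, so Q = 1.37 × 10^-5.
With Q = [Pb²⁺]·[Fe²⁺]^2/[Fe³⁺]^2 and the known concentrations, [Pb²⁺] in the numerator gives [Pb²⁺] = 0.19 M.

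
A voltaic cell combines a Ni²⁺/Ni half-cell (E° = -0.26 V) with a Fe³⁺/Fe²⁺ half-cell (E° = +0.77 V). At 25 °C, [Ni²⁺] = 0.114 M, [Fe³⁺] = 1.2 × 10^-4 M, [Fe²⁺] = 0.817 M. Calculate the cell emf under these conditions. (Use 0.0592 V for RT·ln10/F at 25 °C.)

0.831 V

The Fe³⁺/Fe²⁺ couple has the higher reduction potential and acts as the cathode, so E°_cell = +0.77 − (-0.26) = 1.03 V.
Balancing electrons gives n = 2; the reaction quotient is Q = [Ni²⁺]·[Fe²⁺]^2/[Fe³⁺]^2 = 5.28 × 10^6.
At 25 °C, E = E° − (0.0592/n) log Q = 1.03 − (0.0592/2)(6.723) = 1.030 − 0.199 = 0.831 V.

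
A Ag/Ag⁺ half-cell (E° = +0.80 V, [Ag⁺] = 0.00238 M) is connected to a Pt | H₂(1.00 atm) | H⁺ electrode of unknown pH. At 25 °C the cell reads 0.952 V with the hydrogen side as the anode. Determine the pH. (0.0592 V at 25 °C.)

E°_cell = 0.80 V and n = 2.
log Q = n(E° − E)/0.0592 = 2×(0.80 − 0.952)/0.0592 = -5.135.
With Q = [H⁺]^2 / ([Ag⁺]^2·P(H₂)), solving for [H⁺] gives log[H⁺] = -5.191, so pH = 5.19.

pH = 5.19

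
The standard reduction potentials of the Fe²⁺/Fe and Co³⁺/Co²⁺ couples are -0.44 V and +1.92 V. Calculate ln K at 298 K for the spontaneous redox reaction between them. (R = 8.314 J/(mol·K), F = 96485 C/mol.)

E°_cell = +1.92 − (-0.44) = 2.36 V, with n = 2 electrons transferred.
At equilibrium E = 0, so the Nernst equation gives ln K = nFE°/RT = (2)(96485)(2.36)/((8.314)(298)) = 183.81.

ln K = 183.8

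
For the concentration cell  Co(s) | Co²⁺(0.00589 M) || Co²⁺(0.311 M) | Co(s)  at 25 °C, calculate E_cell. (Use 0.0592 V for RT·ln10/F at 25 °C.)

0.051 V

Both half-cells are Co²⁺/Co, so E°_cell = 0. The concentrated side is the cathode; the cell reaction moves Co²⁺ from high to low concentration with n = 2.
Q = [Co²⁺]_dilute/[Co²⁺]_conc = 0.00589/0.311 = 0.0189.
E = 0 − (0.0592/2) log Q = −(0.0592/2)(-1.723) = 0.0510 V.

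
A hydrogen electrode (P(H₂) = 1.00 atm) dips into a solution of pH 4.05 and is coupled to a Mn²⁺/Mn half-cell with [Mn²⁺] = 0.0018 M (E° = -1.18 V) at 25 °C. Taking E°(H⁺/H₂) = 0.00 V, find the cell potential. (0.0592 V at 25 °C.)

The hydrogen couple is the cathode, so E°_cell = 1.18 V; n = 2.
[H⁺] = 10^(−4.05) = 8.9 × 10^-5 M, and Q = [Mn²⁺]·P(H₂) / [H⁺]^2 = 2.27 × 10^5.
E = E° − (0.0592/2) log Q = 1.18 − (0.0592/2)(5.355) = 1.021 V.

1.02 V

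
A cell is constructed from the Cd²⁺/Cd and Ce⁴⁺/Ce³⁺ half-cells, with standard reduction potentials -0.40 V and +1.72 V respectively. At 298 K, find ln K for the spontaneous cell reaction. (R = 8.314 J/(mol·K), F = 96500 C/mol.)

ln K = 165.1

E°_cell = +1.72 − (-0.40) = 2.12 V, with n = 2 electrons transferred.
At equilibrium E = 0, so the Nernst equation gives ln K = nFE°/RT = (2)(96500)(2.12)/((8.314)(298)) = 165.15.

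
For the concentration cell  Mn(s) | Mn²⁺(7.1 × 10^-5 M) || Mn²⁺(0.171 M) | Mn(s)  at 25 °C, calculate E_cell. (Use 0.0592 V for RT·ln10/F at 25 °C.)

0.10 V

Both half-cells are Mn²⁺/Mn, so E°_cell = 0. The concentrated side is the cathode; the cell reaction moves Mn²⁺ from high to low concentration with n = 2.
Q = [Mn²⁺]_dilute/[Mn²⁺]_conc = 7.1 × 10^-5/0.171 = 4.15 × 10^-4.
E = 0 − (0.0592/2) log Q = −(0.0592/2)(-3.382) = 0.1001 V.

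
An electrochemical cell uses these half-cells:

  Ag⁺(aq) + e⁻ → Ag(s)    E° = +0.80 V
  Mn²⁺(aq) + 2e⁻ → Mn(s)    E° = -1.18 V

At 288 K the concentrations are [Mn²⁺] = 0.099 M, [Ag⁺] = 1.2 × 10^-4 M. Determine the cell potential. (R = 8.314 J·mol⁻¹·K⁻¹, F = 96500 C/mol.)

1.78 V

The Ag⁺/Ag couple has the higher reduction potential and acts as the cathode, so E°_cell = +0.80 − (-1.18) = 1.98 V.
Balancing electrons gives n = 2; the reaction quotient is Q = [Mn²⁺]/[Ag⁺]^2 = 6.88 × 10^6.
E = E° − (RT/nF) ln Q = 1.98 − (8.314×288)/(2×96500) × (15.743) = 1.980 − 0.195 = 1.785 V.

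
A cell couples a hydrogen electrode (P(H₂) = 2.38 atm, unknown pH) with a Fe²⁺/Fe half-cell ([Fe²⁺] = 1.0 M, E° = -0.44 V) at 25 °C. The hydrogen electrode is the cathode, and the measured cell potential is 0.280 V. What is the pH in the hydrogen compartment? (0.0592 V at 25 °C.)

E°_cell = 0.44 V and n = 2.
log Q = n(E° − E)/0.0592 = 2×(0.44 − 0.280)/0.0592 = 5.405.
With Q = [Fe²⁺]·P(H₂) / [H⁺]^2, solving for [H⁺] gives log[H⁺] = -2.514, so pH = 2.51.

pH = 2.51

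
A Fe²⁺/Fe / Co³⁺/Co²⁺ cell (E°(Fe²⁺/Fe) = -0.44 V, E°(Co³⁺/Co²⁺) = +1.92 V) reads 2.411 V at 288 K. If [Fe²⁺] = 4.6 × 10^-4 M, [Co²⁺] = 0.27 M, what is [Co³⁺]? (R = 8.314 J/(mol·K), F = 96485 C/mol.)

From the Nernst equation, ln Q = nF(E° − E)/RT = 2×96485×(2.36 − 2.411)/(8.314×288) = -4.110, so Q = 0.0164.
With Q = [Fe²⁺]·[Co²⁺]^2/[Co³⁺]^2 and the known concentrations, [Co³⁺]^2 in the denominator gives [Co³⁺] = 0.045 M.

0.045 M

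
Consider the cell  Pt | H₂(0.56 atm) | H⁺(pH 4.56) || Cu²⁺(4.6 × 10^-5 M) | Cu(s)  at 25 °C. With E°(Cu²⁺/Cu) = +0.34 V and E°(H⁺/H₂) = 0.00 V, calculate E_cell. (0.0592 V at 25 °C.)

The Cu²⁺/Cu couple is the cathode, so E°_cell = 0.34 V; n = 2.
[H⁺] = 10^(−4.56) = 2.8 × 10^-5 M, and Q = [H⁺]^2 / ([Cu²⁺]·P(H₂)) = 2.94 × 10^-5.
E = E° − (0.0592/2) log Q = 0.34 − (0.0592/2)(-4.531) = 0.474 V.

0.47 V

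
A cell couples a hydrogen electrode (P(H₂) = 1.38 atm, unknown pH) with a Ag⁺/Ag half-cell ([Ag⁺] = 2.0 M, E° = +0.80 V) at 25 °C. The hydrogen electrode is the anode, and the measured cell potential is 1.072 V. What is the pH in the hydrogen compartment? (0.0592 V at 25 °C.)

E°_cell = 0.80 V and n = 2.
log Q = n(E° − E)/0.0592 = 2×(0.80 − 1.072)/0.0592 = -9.189.
With Q = [H⁺]^2 / ([Ag⁺]^2·P(H₂)), solving for [H⁺] gives log[H⁺] = -4.224, so pH = 4.22.

pH = 4.22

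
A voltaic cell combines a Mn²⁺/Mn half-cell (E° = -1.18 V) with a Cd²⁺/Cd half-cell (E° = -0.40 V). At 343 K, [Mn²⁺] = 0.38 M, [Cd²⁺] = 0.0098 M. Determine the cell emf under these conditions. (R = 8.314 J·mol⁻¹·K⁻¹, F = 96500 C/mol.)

0.726 V

The Cd²⁺/Cd couple has the higher reduction potential and acts as the cathode, so E°_cell = -0.40 − (-1.18) = 0.78 V.
Balancing electrons gives n = 2; the reaction quotient is Q = [Mn²⁺]/[Cd²⁺] = 38.8.
E = E° − (RT/nF) ln Q = 0.78 − (8.314×343)/(2×96500) × (3.658) = 0.780 − 0.054 = 0.726 V.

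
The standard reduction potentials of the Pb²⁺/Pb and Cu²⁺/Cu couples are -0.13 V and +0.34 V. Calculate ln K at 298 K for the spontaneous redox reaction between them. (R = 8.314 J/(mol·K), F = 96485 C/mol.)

E°_cell = +0.34 − (-0.13) = 0.47 V, with n = 2 electrons transferred.
At equilibrium E = 0, so the Nernst equation gives ln K = nFE°/RT = (2)(96485)(0.47)/((8.314)(298)) = 36.61.

ln K = 36.6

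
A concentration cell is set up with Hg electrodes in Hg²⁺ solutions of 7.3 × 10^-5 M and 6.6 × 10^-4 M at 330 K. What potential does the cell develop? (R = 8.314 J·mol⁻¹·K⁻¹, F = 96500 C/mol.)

Both half-cells are Hg²⁺/Hg, so E°_cell = 0. The concentrated side is the cathode; the cell reaction moves Hg²⁺ from high to low concentration with n = 2.
Q = [Hg²⁺]_dilute/[Hg²⁺]_conc = 7.3 × 10^-5/6.6 × 10^-4 = 0.111.
E = 0 − (RT/nF) ln Q = −((8.314×330)/(2×96500))(-2.202) = 0.0313 V.

0.031 V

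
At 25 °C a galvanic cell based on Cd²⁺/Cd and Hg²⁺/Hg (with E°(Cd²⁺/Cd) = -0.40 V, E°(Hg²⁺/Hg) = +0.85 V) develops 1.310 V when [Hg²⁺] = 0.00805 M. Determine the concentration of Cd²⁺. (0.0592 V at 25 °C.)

From the Nernst equation, log Q = n(E° − E)/0.0592 = 2(1.25 − 1.310)/0.0592 = -2.027, so Q = 0.00940.
With Q = [Cd²⁺]/[Hg²⁺] and the known concentrations, [Cd²⁺] in the numerator gives [Cd²⁺] = 7.6 × 10^-5 M.

7.6 × 10^-5 M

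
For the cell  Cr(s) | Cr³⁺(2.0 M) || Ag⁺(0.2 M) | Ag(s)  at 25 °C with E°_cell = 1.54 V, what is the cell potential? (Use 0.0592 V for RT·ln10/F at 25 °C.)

1.49 V

Balancing electrons gives n = 3; the reaction quotient is Q = [Cr³⁺]/[Ag⁺]^3 = 250.
At 25 °C, E = E° − (0.0592/n) log Q = 1.54 − (0.0592/3)(2.398) = 1.540 − 0.047 = 1.493 V.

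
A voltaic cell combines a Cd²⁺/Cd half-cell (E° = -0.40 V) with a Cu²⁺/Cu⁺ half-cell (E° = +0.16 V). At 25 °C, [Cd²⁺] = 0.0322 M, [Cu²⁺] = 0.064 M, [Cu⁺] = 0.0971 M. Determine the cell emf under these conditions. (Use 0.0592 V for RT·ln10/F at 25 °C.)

0.593 V

The Cu²⁺/Cu⁺ couple has the higher reduction potential and acts as the cathode, so E°_cell = +0.16 − (-0.40) = 0.56 V.
Balancing electrons gives n = 2; the reaction quotient is Q = [Cd²⁺]·[Cu⁺]^2/[Cu²⁺]^2 = 0.0741.
At 25 °C, E = E° − (0.0592/n) log Q = 0.56 − (0.0592/2)(-1.130) = 0.560 + 0.033 = 0.593 V.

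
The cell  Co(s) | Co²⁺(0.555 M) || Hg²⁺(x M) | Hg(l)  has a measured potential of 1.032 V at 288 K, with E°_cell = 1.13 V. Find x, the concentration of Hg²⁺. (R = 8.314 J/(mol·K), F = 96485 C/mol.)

2.1 × 10^-4 M

From the Nernst equation, ln Q = nF(E° − E)/RT = 2×96485×(1.13 − 1.032)/(8.314×288) = 7.898, so Q = 2690.
With Q = [Co²⁺]/[Hg²⁺] and the known concentrations, [Hg²⁺] in the denominator gives [Hg²⁺] = 2.1 × 10^-4 M.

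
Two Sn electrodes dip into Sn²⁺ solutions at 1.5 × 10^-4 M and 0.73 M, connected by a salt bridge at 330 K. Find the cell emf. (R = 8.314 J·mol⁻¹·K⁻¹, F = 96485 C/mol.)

0.12 V

Both half-cells are Sn²⁺/Sn, so E°_cell = 0. The concentrated side is the cathode; the cell reaction moves Sn²⁺ from high to low concentration with n = 2.
Q = [Sn²⁺]_dilute/[Sn²⁺]_conc = 1.5 × 10^-4/0.73 = 2.05 × 10^-4.
E = 0 − (RT/nF) ln Q = −((8.314×330)/(2×96485))(-8.490) = 0.1207 V.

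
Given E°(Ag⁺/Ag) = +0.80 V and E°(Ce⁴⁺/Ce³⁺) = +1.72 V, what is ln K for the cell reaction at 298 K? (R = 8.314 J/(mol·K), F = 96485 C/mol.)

ln K = 35.8

E°_cell = +1.72 − (+0.80) = 0.92 V, with n = 1 electron transferred.
At equilibrium E = 0, so the Nernst equation gives ln K = nFE°/RT = (1)(96485)(0.92)/((8.314)(298)) = 35.83.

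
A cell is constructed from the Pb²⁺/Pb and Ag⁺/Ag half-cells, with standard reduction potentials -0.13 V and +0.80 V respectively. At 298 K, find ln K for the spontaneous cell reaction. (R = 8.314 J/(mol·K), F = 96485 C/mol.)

E°_cell = +0.80 − (-0.13) = 0.93 V, with n = 2 electrons transferred.
At equilibrium E = 0, so the Nernst equation gives ln K = nFE°/RT = (2)(96485)(0.93)/((8.314)(298)) = 72.43.

ln K = 72.4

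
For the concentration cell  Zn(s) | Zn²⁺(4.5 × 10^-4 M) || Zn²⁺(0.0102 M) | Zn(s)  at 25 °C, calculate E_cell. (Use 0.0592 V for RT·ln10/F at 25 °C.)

0.040 V

Both half-cells are Zn²⁺/Zn, so E°_cell = 0. The concentrated side is the cathode; the cell reaction moves Zn²⁺ from high to low concentration with n = 2.
Q = [Zn²⁺]_dilute/[Zn²⁺]_conc = 4.5 × 10^-4/0.0102 = 0.0441.
E = 0 − (0.0592/2) log Q = −(0.0592/2)(-1.355) = 0.0401 V.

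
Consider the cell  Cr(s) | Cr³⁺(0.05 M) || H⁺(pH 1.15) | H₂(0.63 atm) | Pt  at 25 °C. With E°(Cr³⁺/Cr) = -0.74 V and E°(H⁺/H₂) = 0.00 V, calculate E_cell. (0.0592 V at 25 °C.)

0.70 V

The hydrogen couple is the cathode, so E°_cell = 0.74 V; n = 6.
[H⁺] = 10^(−1.15) = 0.071 M, and Q = [Cr³⁺]^2·P(H₂)^3 / [H⁺]^6 = 4970.
E = E° − (0.0592/6) log Q = 0.74 − (0.0592/6)(3.696) = 0.704 V.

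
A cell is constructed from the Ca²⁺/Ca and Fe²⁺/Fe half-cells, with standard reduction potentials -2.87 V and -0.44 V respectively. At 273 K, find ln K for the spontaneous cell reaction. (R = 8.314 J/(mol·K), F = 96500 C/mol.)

ln K = 206.6

E°_cell = -0.44 − (-2.87) = 2.43 V, with n = 2 electrons transferred.
At equilibrium E = 0, so the Nernst equation gives ln K = nFE°/RT = (2)(96500)(2.43)/((8.314)(273)) = 206.63.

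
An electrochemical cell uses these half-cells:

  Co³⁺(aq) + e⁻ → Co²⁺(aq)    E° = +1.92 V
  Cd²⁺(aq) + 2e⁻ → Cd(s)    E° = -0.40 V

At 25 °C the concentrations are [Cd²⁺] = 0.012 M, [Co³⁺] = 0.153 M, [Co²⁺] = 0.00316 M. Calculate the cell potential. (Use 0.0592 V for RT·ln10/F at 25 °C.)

The Co³⁺/Co²⁺ couple has the higher reduction potential and acts as the cathode, so E°_cell = +1.92 − (-0.40) = 2.32 V.
Balancing electrons gives n = 2; the reaction quotient is Q = [Cd²⁺]·[Co²⁺]^2/[Co³⁺]^2 = 5.12 × 10^-6.
At 25 °C, E = E° − (0.0592/n) log Q = 2.32 − (0.0592/2)(-5.291) = 2.320 + 0.157 = 2.477 V.

2.48 V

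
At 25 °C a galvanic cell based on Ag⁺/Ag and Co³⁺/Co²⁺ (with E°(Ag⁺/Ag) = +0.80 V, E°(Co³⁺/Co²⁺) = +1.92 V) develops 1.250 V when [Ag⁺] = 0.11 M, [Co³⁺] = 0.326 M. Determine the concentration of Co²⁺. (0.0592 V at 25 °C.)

From the Nernst equation, log Q = n(E° − E)/0.0592 = 1(1.12 − 1.250)/0.0592 = -2.196, so Q = 0.00637.
With Q = [Ag⁺]·[Co²⁺]/[Co³⁺] and the known concentrations, [Co²⁺] in the numerator gives [Co²⁺] = 0.019 M.

0.019 M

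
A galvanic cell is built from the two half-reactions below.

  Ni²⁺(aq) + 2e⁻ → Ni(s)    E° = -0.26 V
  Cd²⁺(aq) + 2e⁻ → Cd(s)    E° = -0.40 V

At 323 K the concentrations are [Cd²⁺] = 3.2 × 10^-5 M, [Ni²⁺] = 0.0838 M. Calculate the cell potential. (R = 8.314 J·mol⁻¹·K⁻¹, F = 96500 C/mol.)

0.250 V

The Ni²⁺/Ni couple has the higher reduction potential and acts as the cathode, so E°_cell = -0.26 − (-0.40) = 0.14 V.
Balancing electrons gives n = 2; the reaction quotient is Q = [Cd²⁺]/[Ni²⁺] = 3.82 × 10^-4.
E = E° − (RT/nF) ln Q = 0.14 − (8.314×323)/(2×96500) × (-7.870) = 0.140 + 0.110 = 0.250 V.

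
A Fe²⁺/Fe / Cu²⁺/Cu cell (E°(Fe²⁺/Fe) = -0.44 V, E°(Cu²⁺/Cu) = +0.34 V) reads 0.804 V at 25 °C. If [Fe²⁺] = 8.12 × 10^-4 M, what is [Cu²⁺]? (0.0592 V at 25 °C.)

0.0053 M

From the Nernst equation, log Q = n(E° − E)/0.0592 = 2(0.78 − 0.804)/0.0592 = -0.811, so Q = 0.155.
With Q = [Fe²⁺]/[Cu²⁺] and the known concentrations, [Cu²⁺] in the denominator gives [Cu²⁺] = 0.0053 M.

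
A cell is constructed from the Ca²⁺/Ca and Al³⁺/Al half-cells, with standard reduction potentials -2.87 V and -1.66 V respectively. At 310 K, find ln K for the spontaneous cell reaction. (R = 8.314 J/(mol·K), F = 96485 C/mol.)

ln K = 271.8

E°_cell = -1.66 − (-2.87) = 1.21 V, with n = 6 electrons transferred.
At equilibrium E = 0, so the Nernst equation gives ln K = nFE°/RT = (6)(96485)(1.21)/((8.314)(310)) = 271.78.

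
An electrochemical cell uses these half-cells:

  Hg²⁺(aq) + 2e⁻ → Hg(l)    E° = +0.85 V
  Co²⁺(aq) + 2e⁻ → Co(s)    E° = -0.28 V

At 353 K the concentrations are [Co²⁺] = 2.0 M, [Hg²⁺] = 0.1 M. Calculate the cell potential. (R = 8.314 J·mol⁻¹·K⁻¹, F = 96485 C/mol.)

1.08 V

The Hg²⁺/Hg couple has the higher reduction potential and acts as the cathode, so E°_cell = +0.85 − (-0.28) = 1.13 V.
Balancing electrons gives n = 2; the reaction quotient is Q = [Co²⁺]/[Hg²⁺] = 20.0.
E = E° − (RT/nF) ln Q = 1.13 − (8.314×353)/(2×96485) × (2.996) = 1.130 − 0.046 = 1.084 V.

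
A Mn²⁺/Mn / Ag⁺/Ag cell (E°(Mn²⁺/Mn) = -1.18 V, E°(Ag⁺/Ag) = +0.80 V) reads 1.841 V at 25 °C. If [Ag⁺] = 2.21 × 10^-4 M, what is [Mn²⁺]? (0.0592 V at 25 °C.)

0.0024 M

From the Nernst equation, log Q = n(E° − E)/0.0592 = 2(1.98 − 1.841)/0.0592 = 4.696, so Q = 4.97 × 10^4.
With Q = [Mn²⁺]/[Ag⁺]^2 and the known concentrations, [Mn²⁺] in the numerator gives [Mn²⁺] = 0.0024 M.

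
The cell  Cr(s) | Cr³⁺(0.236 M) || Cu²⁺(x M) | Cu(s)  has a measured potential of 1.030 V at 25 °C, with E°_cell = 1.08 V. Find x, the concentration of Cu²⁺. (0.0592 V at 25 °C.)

0.0078 M

From the Nernst equation, log Q = n(E° − E)/0.0592 = 6(1.08 − 1.030)/0.0592 = 5.068, so Q = 1.17 × 10^5.
With Q = [Cr³⁺]^2/[Cu²⁺]^3 and the known concentrations, [Cu²⁺]^3 in the denominator gives [Cu²⁺] = 0.0078 M.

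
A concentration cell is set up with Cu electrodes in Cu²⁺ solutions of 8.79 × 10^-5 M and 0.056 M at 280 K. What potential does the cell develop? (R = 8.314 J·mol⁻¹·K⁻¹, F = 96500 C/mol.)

Both half-cells are Cu²⁺/Cu, so E°_cell = 0. The concentrated side is the cathode; the cell reaction moves Cu²⁺ from high to low concentration with n = 2.
Q = [Cu²⁺]_dilute/[Cu²⁺]_conc = 8.79 × 10^-5/0.056 = 0.00157.
E = 0 − (RT/nF) ln Q = −((8.314×280)/(2×96500))(-6.457) = 0.0779 V.

0.078 V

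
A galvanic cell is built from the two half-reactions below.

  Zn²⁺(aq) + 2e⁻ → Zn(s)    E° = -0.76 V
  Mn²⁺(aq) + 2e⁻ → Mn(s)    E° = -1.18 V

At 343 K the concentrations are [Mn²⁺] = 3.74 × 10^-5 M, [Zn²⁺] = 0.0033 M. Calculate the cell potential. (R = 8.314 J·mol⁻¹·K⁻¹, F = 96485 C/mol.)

The Zn²⁺/Zn couple has the higher reduction potential and acts as the cathode, so E°_cell = -0.76 − (-1.18) = 0.42 V.
Balancing electrons gives n = 2; the reaction quotient is Q = [Mn²⁺]/[Zn²⁺] = 0.0113.
E = E° − (RT/nF) ln Q = 0.42 − (8.314×343)/(2×96485) × (-4.480) = 0.420 + 0.066 = 0.486 V.

0.486 V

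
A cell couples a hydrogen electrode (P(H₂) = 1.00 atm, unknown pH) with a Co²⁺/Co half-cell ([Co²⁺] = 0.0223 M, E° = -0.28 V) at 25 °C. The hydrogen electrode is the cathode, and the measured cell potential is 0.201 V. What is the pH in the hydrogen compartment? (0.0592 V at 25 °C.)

E°_cell = 0.28 V and n = 2.
log Q = n(E° − E)/0.0592 = 2×(0.28 − 0.201)/0.0592 = 2.669.
With Q = [Co²⁺]·P(H₂) / [H⁺]^2, solving for [H⁺] gives log[H⁺] = -2.160, so pH = 2.16.

pH = 2.16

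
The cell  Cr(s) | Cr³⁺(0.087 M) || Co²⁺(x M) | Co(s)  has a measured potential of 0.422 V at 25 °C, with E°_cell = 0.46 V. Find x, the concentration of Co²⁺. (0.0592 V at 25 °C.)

From the Nernst equation, log Q = n(E° − E)/0.0592 = 6(0.46 − 0.422)/0.0592 = 3.851, so Q = 7100.
With Q = [Cr³⁺]^2/[Co²⁺]^3 and the known concentrations, [Co²⁺]^3 in the denominator gives [Co²⁺] = 0.01 M.

0.01 M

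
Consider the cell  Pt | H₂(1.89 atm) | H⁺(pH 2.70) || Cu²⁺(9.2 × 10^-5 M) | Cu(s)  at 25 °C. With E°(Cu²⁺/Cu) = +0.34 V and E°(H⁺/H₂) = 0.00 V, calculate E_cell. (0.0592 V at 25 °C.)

0.39 V

The Cu²⁺/Cu couple is the cathode, so E°_cell = 0.34 V; n = 2.
[H⁺] = 10^(−2.70) = 0.0020 M, and Q = [H⁺]^2 / ([Cu²⁺]·P(H₂)) = 0.0229.
E = E° − (0.0592/2) log Q = 0.34 − (0.0592/2)(-1.640) = 0.389 V.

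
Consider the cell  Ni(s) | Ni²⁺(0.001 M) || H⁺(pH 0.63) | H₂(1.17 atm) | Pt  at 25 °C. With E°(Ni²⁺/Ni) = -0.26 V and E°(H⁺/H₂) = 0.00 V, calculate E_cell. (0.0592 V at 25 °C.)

The hydrogen couple is the cathode, so E°_cell = 0.26 V; n = 2.
[H⁺] = 10^(−0.63) = 0.23 M, and Q = [Ni²⁺]·P(H₂) / [H⁺]^2 = 0.0213.
E = E° − (0.0592/2) log Q = 0.26 − (0.0592/2)(-1.672) = 0.309 V.

0.31 V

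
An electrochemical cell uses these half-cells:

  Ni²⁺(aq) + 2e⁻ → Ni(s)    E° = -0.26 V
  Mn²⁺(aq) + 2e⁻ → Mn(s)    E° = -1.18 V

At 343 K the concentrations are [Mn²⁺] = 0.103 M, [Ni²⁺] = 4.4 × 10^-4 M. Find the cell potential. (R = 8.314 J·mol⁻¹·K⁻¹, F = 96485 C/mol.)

The Ni²⁺/Ni couple has the higher reduction potential and acts as the cathode, so E°_cell = -0.26 − (-1.18) = 0.92 V.
Balancing electrons gives n = 2; the reaction quotient is Q = [Mn²⁺]/[Ni²⁺] = 234.
E = E° − (RT/nF) ln Q = 0.92 − (8.314×343)/(2×96485) × (5.456) = 0.920 − 0.081 = 0.839 V.

0.839 V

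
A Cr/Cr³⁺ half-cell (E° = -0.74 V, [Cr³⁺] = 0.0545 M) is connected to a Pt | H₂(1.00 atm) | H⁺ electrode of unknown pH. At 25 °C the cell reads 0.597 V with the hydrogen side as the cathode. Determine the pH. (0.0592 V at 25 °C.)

pH = 2.84

E°_cell = 0.74 V and n = 6.
log Q = n(E° − E)/0.0592 = 6×(0.74 − 0.597)/0.0592 = 14.493.
With Q = [Cr³⁺]^2·P(H₂)^3 / [H⁺]^6, solving for [H⁺] gives log[H⁺] = -2.837, so pH = 2.84.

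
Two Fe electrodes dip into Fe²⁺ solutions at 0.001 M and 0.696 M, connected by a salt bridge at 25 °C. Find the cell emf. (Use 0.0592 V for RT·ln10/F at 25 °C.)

Both half-cells are Fe²⁺/Fe, so E°_cell = 0. The concentrated side is the cathode; the cell reaction moves Fe²⁺ from high to low concentration with n = 2.
Q = [Fe²⁺]_dilute/[Fe²⁺]_conc = 0.001/0.696 = 0.00144.
E = 0 − (0.0592/2) log Q = −(0.0592/2)(-2.843) = 0.0842 V.

0.084 V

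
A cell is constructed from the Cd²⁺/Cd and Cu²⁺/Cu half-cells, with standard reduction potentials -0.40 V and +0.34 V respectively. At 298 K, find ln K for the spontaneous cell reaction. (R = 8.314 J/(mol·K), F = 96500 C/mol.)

ln K = 57.6

E°_cell = +0.34 − (-0.40) = 0.74 V, with n = 2 electrons transferred.
At equilibrium E = 0, so the Nernst equation gives ln K = nFE°/RT = (2)(96500)(0.74)/((8.314)(298)) = 57.65.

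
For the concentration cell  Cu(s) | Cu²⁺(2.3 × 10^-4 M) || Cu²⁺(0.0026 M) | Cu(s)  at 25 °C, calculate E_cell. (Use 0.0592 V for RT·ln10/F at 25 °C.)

Both half-cells are Cu²⁺/Cu, so E°_cell = 0. The concentrated side is the cathode; the cell reaction moves Cu²⁺ from high to low concentration with n = 2.
Q = [Cu²⁺]_dilute/[Cu²⁺]_conc = 2.3 × 10^-4/0.0026 = 0.0885.
E = 0 − (0.0592/2) log Q = −(0.0592/2)(-1.053) = 0.0312 V.

0.031 V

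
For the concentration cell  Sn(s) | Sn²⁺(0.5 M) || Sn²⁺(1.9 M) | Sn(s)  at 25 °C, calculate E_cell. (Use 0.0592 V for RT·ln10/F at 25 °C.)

0.017 V

Both half-cells are Sn²⁺/Sn, so E°_cell = 0. The concentrated side is the cathode; the cell reaction moves Sn²⁺ from high to low concentration with n = 2.
Q = [Sn²⁺]_dilute/[Sn²⁺]_conc = 0.5/1.9 = 0.263.
E = 0 − (0.0592/2) log Q = −(0.0592/2)(-0.580) = 0.0172 V.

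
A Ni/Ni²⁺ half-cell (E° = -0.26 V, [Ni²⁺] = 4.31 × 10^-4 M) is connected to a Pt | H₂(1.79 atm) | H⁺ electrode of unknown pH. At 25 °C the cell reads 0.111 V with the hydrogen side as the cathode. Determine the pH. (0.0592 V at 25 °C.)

E°_cell = 0.26 V and n = 2.
log Q = n(E° − E)/0.0592 = 2×(0.26 − 0.111)/0.0592 = 5.034.
With Q = [Ni²⁺]·P(H₂) / [H⁺]^2, solving for [H⁺] gives log[H⁺] = -4.073, so pH = 4.07.

pH = 4.07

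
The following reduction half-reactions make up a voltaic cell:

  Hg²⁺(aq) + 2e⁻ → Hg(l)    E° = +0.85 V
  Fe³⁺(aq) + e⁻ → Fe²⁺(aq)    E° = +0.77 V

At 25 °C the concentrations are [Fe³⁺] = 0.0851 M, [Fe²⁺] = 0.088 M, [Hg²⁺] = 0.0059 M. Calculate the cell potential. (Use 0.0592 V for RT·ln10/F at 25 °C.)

The Hg²⁺/Hg couple has the higher reduction potential and acts as the cathode, so E°_cell = +0.85 − (+0.77) = 0.08 V.
Balancing electrons gives n = 2; the reaction quotient is Q = [Fe³⁺]^2/([Fe²⁺]^2·[Hg²⁺]) = 159.
At 25 °C, E = E° − (0.0592/n) log Q = 0.08 − (0.0592/2)(2.200) = 0.080 − 0.065 = 0.015 V.

0.015 V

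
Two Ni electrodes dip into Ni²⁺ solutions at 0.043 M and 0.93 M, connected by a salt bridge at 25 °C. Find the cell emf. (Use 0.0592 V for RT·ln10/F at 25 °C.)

0.040 V

Both half-cells are Ni²⁺/Ni, so E°_cell = 0. The concentrated side is the cathode; the cell reaction moves Ni²⁺ from high to low concentration with n = 2.
Q = [Ni²⁺]_dilute/[Ni²⁺]_conc = 0.043/0.93 = 0.0462.
E = 0 − (0.0592/2) log Q = −(0.0592/2)(-1.335) = 0.0395 V.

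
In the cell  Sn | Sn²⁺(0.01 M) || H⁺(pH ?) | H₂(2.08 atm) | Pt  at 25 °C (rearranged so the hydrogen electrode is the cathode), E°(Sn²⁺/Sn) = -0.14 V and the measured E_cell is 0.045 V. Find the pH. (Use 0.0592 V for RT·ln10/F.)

E°_cell = 0.14 V and n = 2.
log Q = n(E° − E)/0.0592 = 2×(0.14 − 0.045)/0.0592 = 3.209.
With Q = [Sn²⁺]·P(H₂) / [H⁺]^2, solving for [H⁺] gives log[H⁺] = -2.446, so pH = 2.45.

pH = 2.45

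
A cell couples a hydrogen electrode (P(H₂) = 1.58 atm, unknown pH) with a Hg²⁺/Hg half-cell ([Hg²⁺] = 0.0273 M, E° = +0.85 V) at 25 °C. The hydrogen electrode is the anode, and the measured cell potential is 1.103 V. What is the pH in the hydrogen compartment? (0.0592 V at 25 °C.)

E°_cell = 0.85 V and n = 2.
log Q = n(E° − E)/0.0592 = 2×(0.85 − 1.103)/0.0592 = -8.547.
With Q = [H⁺]^2 / ([Hg²⁺]·P(H₂)), solving for [H⁺] gives log[H⁺] = -4.956, so pH = 4.96.

pH = 4.96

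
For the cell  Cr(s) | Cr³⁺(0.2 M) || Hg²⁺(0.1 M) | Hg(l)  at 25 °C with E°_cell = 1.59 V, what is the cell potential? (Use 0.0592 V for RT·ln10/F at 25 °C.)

Balancing electrons gives n = 6; the reaction quotient is Q = [Cr³⁺]^2/[Hg²⁺]^3 = 40.0.
At 25 °C, E = E° − (0.0592/n) log Q = 1.59 − (0.0592/6)(1.602) = 1.590 − 0.016 = 1.574 V.

1.57 V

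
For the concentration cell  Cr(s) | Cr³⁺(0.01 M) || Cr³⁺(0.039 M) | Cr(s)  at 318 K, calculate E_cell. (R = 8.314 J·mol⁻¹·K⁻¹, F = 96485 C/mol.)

Both half-cells are Cr³⁺/Cr, so E°_cell = 0. The concentrated side is the cathode; the cell reaction moves Cr³⁺ from high to low concentration with n = 3.
Q = [Cr³⁺]_dilute/[Cr³⁺]_conc = 0.01/0.039 = 0.256.
E = 0 − (RT/nF) ln Q = −((8.314×318)/(3×96485))(-1.361) = 0.0124 V.

0.012 V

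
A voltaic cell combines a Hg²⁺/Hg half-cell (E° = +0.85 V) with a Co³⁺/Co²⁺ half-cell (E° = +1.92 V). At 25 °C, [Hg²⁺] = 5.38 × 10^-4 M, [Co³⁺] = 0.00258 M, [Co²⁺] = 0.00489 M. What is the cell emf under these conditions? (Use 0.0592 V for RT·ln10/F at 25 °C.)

1.15 V

The Co³⁺/Co²⁺ couple has the higher reduction potential and acts as the cathode, so E°_cell = +1.92 − (+0.85) = 1.07 V.
Balancing electrons gives n = 2; the reaction quotient is Q = [Hg²⁺]·[Co²⁺]^2/[Co³⁺]^2 = 0.00193.
At 25 °C, E = E° − (0.0592/n) log Q = 1.07 − (0.0592/2)(-2.714) = 1.070 + 0.080 = 1.150 V.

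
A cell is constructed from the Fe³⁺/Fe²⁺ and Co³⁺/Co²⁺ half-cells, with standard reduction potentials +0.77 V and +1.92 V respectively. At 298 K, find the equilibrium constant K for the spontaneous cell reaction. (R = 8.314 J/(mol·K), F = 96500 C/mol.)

2.8 × 10^19

E°_cell = +1.92 − (+0.77) = 1.15 V, with n = 1 electron transferred.
At equilibrium E = 0, so the Nernst equation gives ln K = nFE°/RT = (1)(96500)(1.15)/((8.314)(298)) = 44.79.
K = e^44.79 = 2.8 × 10^19.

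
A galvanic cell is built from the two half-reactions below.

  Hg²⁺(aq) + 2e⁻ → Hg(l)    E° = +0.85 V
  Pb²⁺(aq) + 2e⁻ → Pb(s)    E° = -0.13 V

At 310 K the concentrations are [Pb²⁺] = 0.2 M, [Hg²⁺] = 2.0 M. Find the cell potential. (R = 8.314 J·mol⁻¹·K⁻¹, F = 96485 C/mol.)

The Hg²⁺/Hg couple has the higher reduction potential and acts as the cathode, so E°_cell = +0.85 − (-0.13) = 0.98 V.
Balancing electrons gives n = 2; the reaction quotient is Q = [Pb²⁺]/[Hg²⁺] = 0.100.
E = E° − (RT/nF) ln Q = 0.98 − (8.314×310)/(2×96485) × (-2.303) = 0.980 + 0.031 = 1.011 V.

1.01 V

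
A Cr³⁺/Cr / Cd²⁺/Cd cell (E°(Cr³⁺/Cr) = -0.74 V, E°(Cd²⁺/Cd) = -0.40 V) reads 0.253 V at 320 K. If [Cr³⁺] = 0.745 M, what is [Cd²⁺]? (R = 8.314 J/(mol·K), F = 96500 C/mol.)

From the Nernst equation, ln Q = nF(E° − E)/RT = 6×96500×(0.34 − 0.253)/(8.314×320) = 18.934, so Q = 1.67 × 10^8.
With Q = [Cr³⁺]^2/[Cd²⁺]^3 and the known concentrations, [Cd²⁺]^3 in the denominator gives [Cd²⁺] = 0.0015 M.

0.0015 M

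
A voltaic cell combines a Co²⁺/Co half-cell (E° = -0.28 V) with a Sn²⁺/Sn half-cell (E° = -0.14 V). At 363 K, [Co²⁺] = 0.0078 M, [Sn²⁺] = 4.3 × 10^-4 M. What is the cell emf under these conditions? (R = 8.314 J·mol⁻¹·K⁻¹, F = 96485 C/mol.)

The Sn²⁺/Sn couple has the higher reduction potential and acts as the cathode, so E°_cell = -0.14 − (-0.28) = 0.14 V.
Balancing electrons gives n = 2; the reaction quotient is Q = [Co²⁺]/[Sn²⁺] = 18.1.
E = E° − (RT/nF) ln Q = 0.14 − (8.314×363)/(2×96485) × (2.898) = 0.140 − 0.045 = 0.095 V.

0.095 V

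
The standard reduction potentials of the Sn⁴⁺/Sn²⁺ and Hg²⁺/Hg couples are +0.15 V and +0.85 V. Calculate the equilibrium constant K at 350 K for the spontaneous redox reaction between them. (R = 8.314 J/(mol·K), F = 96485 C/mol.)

E°_cell = +0.85 − (+0.15) = 0.70 V, with n = 2 electrons transferred.
At equilibrium E = 0, so the Nernst equation gives ln K = nFE°/RT = (2)(96485)(0.70)/((8.314)(350)) = 46.42.
K = e^46.42 = 1.4 × 10^20.

1.4 × 10^20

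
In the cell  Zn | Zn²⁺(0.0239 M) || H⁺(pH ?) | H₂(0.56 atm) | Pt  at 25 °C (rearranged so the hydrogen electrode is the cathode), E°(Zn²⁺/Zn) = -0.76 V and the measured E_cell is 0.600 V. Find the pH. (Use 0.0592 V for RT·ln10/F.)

E°_cell = 0.76 V and n = 2.
log Q = n(E° − E)/0.0592 = 2×(0.76 − 0.600)/0.0592 = 5.405.
With Q = [Zn²⁺]·P(H₂) / [H⁺]^2, solving for [H⁺] gives log[H⁺] = -3.639, so pH = 3.64.

pH = 3.64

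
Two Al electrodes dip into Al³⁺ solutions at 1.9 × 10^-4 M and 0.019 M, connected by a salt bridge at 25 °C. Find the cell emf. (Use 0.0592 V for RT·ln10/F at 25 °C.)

Both half-cells are Al³⁺/Al, so E°_cell = 0. The concentrated side is the cathode; the cell reaction moves Al³⁺ from high to low concentration with n = 3.
Q = [Al³⁺]_dilute/[Al³⁺]_conc = 1.9 × 10^-4/0.019 = 0.0100.
E = 0 − (0.0592/3) log Q = −(0.0592/3)(-2.000) = 0.0395 V.

0.039 V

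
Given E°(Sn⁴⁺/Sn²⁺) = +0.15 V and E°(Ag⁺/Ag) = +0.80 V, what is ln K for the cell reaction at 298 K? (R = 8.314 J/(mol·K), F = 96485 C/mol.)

E°_cell = +0.80 − (+0.15) = 0.65 V, with n = 2 electrons transferred.
At equilibrium E = 0, so the Nernst equation gives ln K = nFE°/RT = (2)(96485)(0.65)/((8.314)(298)) = 50.63.

ln K = 50.6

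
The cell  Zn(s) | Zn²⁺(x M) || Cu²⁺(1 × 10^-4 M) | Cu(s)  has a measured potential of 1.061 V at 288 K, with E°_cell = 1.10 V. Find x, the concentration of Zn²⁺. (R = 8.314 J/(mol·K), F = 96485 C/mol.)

0.0023 M

From the Nernst equation, ln Q = nF(E° − E)/RT = 2×96485×(1.10 − 1.061)/(8.314×288) = 3.143, so Q = 23.2.
With Q = [Zn²⁺]/[Cu²⁺] and the known concentrations, [Zn²⁺] in the numerator gives [Zn²⁺] = 0.0023 M.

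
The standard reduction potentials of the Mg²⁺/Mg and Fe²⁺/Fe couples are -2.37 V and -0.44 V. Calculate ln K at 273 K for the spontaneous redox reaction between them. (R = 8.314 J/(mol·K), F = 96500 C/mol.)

E°_cell = -0.44 − (-2.37) = 1.93 V, with n = 2 electrons transferred.
At equilibrium E = 0, so the Nernst equation gives ln K = nFE°/RT = (2)(96500)(1.93)/((8.314)(273)) = 164.11.

ln K = 164.1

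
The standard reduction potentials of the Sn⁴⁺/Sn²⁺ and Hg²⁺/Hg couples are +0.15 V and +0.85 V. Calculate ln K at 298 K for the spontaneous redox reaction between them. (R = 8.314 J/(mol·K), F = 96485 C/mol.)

ln K = 54.5

E°_cell = +0.85 − (+0.15) = 0.70 V, with n = 2 electrons transferred.
At equilibrium E = 0, so the Nernst equation gives ln K = nFE°/RT = (2)(96485)(0.70)/((8.314)(298)) = 54.52.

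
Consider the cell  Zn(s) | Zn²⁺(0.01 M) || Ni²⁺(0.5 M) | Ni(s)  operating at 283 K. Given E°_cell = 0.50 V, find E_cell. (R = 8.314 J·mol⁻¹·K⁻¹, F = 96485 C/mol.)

Balancing electrons gives n = 2; the reaction quotient is Q = [Zn²⁺]/[Ni²⁺] = 0.0200.
E = E° − (RT/nF) ln Q = 0.50 − (8.314×283)/(2×96485) × (-3.912) = 0.500 + 0.048 = 0.548 V.

0.548 V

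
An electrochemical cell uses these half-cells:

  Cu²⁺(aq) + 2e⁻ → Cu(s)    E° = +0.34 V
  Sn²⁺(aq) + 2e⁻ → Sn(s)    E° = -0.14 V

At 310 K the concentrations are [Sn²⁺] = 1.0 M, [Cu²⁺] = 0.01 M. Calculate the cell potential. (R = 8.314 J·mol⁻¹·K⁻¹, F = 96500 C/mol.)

The Cu²⁺/Cu couple has the higher reduction potential and acts as the cathode, so E°_cell = +0.34 − (-0.14) = 0.48 V.
Balancing electrons gives n = 2; the reaction quotient is Q = [Sn²⁺]/[Cu²⁺] = 100.
E = E° − (RT/nF) ln Q = 0.48 − (8.314×310)/(2×96500) × (4.605) = 0.480 − 0.061 = 0.419 V.

0.419 V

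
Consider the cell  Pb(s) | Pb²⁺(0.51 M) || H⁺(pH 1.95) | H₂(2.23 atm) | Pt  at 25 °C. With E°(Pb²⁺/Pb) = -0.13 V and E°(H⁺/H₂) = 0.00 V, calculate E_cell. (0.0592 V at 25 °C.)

0.013 V

The hydrogen couple is the cathode, so E°_cell = 0.13 V; n = 2.
[H⁺] = 10^(−1.95) = 0.011 M, and Q = [Pb²⁺]·P(H₂) / [H⁺]^2 = 9030.
E = E° − (0.0592/2) log Q = 0.13 − (0.0592/2)(3.956) = 0.013 V.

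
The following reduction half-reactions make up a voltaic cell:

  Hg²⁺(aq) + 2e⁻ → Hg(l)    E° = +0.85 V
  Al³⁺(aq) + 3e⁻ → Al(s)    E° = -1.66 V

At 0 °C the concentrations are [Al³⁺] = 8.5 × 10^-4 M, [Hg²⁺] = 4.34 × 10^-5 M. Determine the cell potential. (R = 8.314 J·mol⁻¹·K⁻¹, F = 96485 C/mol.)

The Hg²⁺/Hg couple has the higher reduction potential and acts as the cathode, so E°_cell = +0.85 − (-1.66) = 2.51 V.
Balancing electrons gives n = 6; the reaction quotient is Q = [Al³⁺]^2/[Hg²⁺]^3 = 8.84 × 10^6.
E = E° − (RT/nF) ln Q = 2.51 − (8.314×273)/(6×96485) × (15.995) = 2.510 − 0.063 = 2.447 V.

2.45 V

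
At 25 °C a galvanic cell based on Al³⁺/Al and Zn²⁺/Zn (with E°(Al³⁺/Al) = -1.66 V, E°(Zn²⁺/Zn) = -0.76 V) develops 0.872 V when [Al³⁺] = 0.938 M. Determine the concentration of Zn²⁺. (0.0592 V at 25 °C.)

From the Nernst equation, log Q = n(E° − E)/0.0592 = 6(0.90 − 0.872)/0.0592 = 2.838, so Q = 688.
With Q = [Al³⁺]^2/[Zn²⁺]^3 and the known concentrations, [Zn²⁺]^3 in the denominator gives [Zn²⁺] = 0.11 M.

0.11 M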